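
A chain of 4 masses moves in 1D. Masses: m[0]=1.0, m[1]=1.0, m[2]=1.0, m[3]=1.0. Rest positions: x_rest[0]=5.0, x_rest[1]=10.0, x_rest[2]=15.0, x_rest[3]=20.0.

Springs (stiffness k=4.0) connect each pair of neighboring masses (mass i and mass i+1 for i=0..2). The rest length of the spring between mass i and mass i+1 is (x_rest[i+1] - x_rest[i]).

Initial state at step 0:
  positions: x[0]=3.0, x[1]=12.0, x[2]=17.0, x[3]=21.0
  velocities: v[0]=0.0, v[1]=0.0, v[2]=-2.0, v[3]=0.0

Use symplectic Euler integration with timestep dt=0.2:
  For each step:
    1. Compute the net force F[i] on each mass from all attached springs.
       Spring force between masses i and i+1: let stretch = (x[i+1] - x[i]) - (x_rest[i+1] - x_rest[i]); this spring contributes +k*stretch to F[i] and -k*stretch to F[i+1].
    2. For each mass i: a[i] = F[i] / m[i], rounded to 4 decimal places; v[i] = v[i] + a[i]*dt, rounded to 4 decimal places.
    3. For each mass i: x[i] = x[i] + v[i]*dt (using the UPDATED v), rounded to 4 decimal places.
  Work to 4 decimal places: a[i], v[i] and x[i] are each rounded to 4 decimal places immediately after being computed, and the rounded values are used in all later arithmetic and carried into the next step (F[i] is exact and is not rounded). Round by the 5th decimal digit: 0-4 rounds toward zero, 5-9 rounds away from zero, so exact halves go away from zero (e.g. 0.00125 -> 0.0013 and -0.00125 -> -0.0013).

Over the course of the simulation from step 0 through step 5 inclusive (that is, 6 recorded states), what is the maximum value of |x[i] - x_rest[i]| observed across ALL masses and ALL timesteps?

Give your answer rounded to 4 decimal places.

Answer: 2.1763

Derivation:
Step 0: x=[3.0000 12.0000 17.0000 21.0000] v=[0.0000 0.0000 -2.0000 0.0000]
Step 1: x=[3.6400 11.3600 16.4400 21.1600] v=[3.2000 -3.2000 -2.8000 0.8000]
Step 2: x=[4.7152 10.2976 15.8224 21.3648] v=[5.3760 -5.3120 -3.0880 1.0240]
Step 3: x=[5.8836 9.2260 15.2076 21.4828] v=[5.8419 -5.3581 -3.0739 0.5901]
Step 4: x=[6.7868 8.5767 14.6398 21.3968] v=[4.5158 -3.2467 -2.8390 -0.4301]
Step 5: x=[7.1763 8.6111 14.1830 21.0297] v=[1.9477 0.1719 -2.2839 -1.8357]
Max displacement = 2.1763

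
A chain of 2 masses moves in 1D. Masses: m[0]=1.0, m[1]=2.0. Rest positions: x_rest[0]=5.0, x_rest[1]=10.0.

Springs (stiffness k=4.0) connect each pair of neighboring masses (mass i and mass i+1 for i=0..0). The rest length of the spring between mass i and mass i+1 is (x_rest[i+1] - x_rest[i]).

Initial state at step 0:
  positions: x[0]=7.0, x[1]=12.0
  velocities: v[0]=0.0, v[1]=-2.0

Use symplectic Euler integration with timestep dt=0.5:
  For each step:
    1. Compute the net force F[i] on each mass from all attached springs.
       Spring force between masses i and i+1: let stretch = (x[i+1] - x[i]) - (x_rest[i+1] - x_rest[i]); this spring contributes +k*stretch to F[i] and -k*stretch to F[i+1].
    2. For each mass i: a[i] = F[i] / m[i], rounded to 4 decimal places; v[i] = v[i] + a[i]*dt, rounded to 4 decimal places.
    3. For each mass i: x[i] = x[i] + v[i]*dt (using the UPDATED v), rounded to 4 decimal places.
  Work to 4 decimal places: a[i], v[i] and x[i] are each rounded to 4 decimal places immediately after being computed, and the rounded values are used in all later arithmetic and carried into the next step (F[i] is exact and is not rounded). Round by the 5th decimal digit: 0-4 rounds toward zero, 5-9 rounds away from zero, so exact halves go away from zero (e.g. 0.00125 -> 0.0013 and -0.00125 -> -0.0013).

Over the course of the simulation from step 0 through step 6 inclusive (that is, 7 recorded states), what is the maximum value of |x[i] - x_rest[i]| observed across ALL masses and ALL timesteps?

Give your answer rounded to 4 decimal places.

Step 0: x=[7.0000 12.0000] v=[0.0000 -2.0000]
Step 1: x=[7.0000 11.0000] v=[0.0000 -2.0000]
Step 2: x=[6.0000 10.5000] v=[-2.0000 -1.0000]
Step 3: x=[4.5000 10.2500] v=[-3.0000 -0.5000]
Step 4: x=[3.7500 9.6250] v=[-1.5000 -1.2500]
Step 5: x=[3.8750 8.5625] v=[0.2500 -2.1250]
Step 6: x=[3.6875 7.6563] v=[-0.3750 -1.8125]
Max displacement = 2.3437

Answer: 2.3437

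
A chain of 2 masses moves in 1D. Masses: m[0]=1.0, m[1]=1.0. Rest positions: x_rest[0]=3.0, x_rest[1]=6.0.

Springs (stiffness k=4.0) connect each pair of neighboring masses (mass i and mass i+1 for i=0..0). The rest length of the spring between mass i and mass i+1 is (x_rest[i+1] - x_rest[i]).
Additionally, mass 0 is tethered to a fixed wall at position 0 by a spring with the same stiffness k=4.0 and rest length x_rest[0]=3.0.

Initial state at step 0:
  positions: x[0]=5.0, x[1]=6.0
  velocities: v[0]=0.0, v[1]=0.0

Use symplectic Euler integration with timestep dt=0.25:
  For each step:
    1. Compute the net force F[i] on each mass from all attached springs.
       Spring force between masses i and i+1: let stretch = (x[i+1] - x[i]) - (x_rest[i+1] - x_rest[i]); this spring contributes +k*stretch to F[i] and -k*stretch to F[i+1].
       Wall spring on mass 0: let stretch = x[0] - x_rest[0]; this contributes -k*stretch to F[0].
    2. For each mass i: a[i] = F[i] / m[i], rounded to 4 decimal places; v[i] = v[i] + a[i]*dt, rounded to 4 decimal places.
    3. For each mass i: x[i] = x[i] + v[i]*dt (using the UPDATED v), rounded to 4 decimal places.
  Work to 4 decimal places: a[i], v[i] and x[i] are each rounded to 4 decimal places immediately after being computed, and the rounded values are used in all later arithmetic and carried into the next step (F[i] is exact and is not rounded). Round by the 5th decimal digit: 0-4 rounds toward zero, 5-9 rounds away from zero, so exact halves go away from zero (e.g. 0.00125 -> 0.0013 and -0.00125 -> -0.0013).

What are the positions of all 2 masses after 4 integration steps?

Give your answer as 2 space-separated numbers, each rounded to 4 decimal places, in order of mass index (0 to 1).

Answer: 1.7969 6.9610

Derivation:
Step 0: x=[5.0000 6.0000] v=[0.0000 0.0000]
Step 1: x=[4.0000 6.5000] v=[-4.0000 2.0000]
Step 2: x=[2.6250 7.1250] v=[-5.5000 2.5000]
Step 3: x=[1.7188 7.3750] v=[-3.6250 1.0000]
Step 4: x=[1.7969 6.9610] v=[0.3124 -1.6562]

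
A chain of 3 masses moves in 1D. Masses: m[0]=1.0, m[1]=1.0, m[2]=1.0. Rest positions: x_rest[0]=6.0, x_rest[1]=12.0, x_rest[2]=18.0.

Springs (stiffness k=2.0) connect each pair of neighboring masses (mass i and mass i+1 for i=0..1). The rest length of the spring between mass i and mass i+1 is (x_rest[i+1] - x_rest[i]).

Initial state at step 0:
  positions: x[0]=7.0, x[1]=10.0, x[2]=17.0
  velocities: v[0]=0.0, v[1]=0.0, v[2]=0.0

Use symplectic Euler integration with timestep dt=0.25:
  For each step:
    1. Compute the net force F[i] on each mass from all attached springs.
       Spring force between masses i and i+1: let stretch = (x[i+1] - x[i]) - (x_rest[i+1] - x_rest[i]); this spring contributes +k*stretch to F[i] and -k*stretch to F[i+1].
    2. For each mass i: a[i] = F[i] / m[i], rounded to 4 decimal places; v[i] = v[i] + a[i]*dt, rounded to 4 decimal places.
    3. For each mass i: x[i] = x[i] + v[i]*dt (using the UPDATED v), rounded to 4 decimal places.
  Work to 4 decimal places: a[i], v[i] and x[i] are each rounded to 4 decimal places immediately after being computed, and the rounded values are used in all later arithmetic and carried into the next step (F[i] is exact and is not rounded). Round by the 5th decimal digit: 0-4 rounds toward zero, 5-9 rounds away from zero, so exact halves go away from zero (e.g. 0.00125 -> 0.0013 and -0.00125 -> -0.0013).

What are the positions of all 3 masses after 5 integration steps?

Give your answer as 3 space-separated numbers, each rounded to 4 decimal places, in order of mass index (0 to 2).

Answer: 4.2799 12.6789 17.0413

Derivation:
Step 0: x=[7.0000 10.0000 17.0000] v=[0.0000 0.0000 0.0000]
Step 1: x=[6.6250 10.5000 16.8750] v=[-1.5000 2.0000 -0.5000]
Step 2: x=[5.9844 11.3125 16.7031] v=[-2.5625 3.2500 -0.6875]
Step 3: x=[5.2598 12.1328 16.6074] v=[-2.8985 3.2813 -0.3828]
Step 4: x=[4.6443 12.6533 16.7024] v=[-2.4620 2.0821 0.3799]
Step 5: x=[4.2799 12.6789 17.0413] v=[-1.4575 0.1022 1.3554]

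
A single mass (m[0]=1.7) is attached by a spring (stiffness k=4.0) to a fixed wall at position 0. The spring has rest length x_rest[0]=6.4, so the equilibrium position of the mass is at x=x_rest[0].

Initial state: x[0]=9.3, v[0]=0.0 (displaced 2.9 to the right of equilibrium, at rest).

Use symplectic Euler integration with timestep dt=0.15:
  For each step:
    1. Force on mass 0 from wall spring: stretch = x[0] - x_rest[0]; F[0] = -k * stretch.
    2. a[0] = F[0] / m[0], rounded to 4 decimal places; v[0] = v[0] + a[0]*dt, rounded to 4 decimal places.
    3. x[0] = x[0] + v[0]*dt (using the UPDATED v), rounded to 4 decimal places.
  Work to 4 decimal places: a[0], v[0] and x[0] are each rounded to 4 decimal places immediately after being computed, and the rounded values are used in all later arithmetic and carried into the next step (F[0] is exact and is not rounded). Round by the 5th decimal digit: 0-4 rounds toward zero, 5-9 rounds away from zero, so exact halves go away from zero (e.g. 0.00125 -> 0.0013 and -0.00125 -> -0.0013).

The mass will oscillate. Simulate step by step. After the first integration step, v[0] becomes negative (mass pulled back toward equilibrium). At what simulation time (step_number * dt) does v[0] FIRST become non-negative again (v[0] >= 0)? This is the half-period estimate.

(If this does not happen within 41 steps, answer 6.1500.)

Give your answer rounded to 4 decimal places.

Answer: 2.1000

Derivation:
Step 0: x=[9.3000] v=[0.0000]
Step 1: x=[9.1465] v=[-1.0235]
Step 2: x=[8.8476] v=[-1.9929]
Step 3: x=[8.4191] v=[-2.8568]
Step 4: x=[7.8837] v=[-3.5694]
Step 5: x=[7.2697] v=[-4.0931]
Step 6: x=[6.6097] v=[-4.4001]
Step 7: x=[5.9386] v=[-4.4741]
Step 8: x=[5.2919] v=[-4.3113]
Step 9: x=[4.7039] v=[-3.9202]
Step 10: x=[4.2057] v=[-3.3216]
Step 11: x=[3.8236] v=[-2.5471]
Step 12: x=[3.5779] v=[-1.6378]
Step 13: x=[3.4816] v=[-0.6418]
Step 14: x=[3.5398] v=[0.3882]
First v>=0 after going negative at step 14, time=2.1000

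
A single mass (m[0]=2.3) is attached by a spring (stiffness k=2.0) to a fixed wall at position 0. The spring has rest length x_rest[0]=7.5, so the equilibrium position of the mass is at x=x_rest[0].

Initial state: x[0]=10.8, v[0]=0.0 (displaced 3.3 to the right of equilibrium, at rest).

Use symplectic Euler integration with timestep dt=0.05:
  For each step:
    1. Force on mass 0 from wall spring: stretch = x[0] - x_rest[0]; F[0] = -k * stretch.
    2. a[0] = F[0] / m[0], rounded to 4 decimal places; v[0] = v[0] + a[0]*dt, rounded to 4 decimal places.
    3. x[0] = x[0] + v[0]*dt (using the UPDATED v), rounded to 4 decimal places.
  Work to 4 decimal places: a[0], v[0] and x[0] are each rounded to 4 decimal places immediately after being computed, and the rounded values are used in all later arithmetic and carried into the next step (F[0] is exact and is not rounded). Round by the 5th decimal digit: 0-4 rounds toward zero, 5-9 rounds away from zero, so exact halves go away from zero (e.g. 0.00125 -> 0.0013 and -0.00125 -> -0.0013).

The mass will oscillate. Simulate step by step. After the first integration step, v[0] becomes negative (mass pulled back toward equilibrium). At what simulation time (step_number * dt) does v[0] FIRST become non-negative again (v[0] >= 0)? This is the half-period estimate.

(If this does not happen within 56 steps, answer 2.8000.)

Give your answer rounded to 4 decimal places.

Answer: 2.8000

Derivation:
Step 0: x=[10.8000] v=[0.0000]
Step 1: x=[10.7928] v=[-0.1435]
Step 2: x=[10.7785] v=[-0.2867]
Step 3: x=[10.7570] v=[-0.4292]
Step 4: x=[10.7285] v=[-0.5708]
Step 5: x=[10.6929] v=[-0.7112]
Step 6: x=[10.6504] v=[-0.8500]
Step 7: x=[10.6011] v=[-0.9870]
Step 8: x=[10.5450] v=[-1.1218]
Step 9: x=[10.4823] v=[-1.2542]
Step 10: x=[10.4131] v=[-1.3839]
Step 11: x=[10.3376] v=[-1.5106]
Step 12: x=[10.2559] v=[-1.6340]
Step 13: x=[10.1682] v=[-1.7538]
Step 14: x=[10.0747] v=[-1.8698]
Step 15: x=[9.9756] v=[-1.9817]
Step 16: x=[9.8711] v=[-2.0893]
Step 17: x=[9.7615] v=[-2.1924]
Step 18: x=[9.6470] v=[-2.2907]
Step 19: x=[9.5278] v=[-2.3841]
Step 20: x=[9.4042] v=[-2.4723]
Step 21: x=[9.2764] v=[-2.5551]
Step 22: x=[9.1448] v=[-2.6323]
Step 23: x=[9.0096] v=[-2.7038]
Step 24: x=[8.8711] v=[-2.7694]
Step 25: x=[8.7297] v=[-2.8290]
Step 26: x=[8.5856] v=[-2.8825]
Step 27: x=[8.4391] v=[-2.9297]
Step 28: x=[8.2906] v=[-2.9705]
Step 29: x=[8.1404] v=[-3.0049]
Step 30: x=[7.9888] v=[-3.0327]
Step 31: x=[7.8361] v=[-3.0540]
Step 32: x=[7.6827] v=[-3.0686]
Step 33: x=[7.5289] v=[-3.0765]
Step 34: x=[7.3750] v=[-3.0778]
Step 35: x=[7.2214] v=[-3.0724]
Step 36: x=[7.0684] v=[-3.0603]
Step 37: x=[6.9163] v=[-3.0415]
Step 38: x=[6.7655] v=[-3.0161]
Step 39: x=[6.6163] v=[-2.9842]
Step 40: x=[6.4690] v=[-2.9458]
Step 41: x=[6.3240] v=[-2.9010]
Step 42: x=[6.1815] v=[-2.8499]
Step 43: x=[6.0419] v=[-2.7926]
Step 44: x=[5.9054] v=[-2.7292]
Step 45: x=[5.7724] v=[-2.6599]
Step 46: x=[5.6432] v=[-2.5848]
Step 47: x=[5.5180] v=[-2.5041]
Step 48: x=[5.3971] v=[-2.4179]
Step 49: x=[5.2808] v=[-2.3265]
Step 50: x=[5.1693] v=[-2.2300]
Step 51: x=[5.0629] v=[-2.1287]
Step 52: x=[4.9618] v=[-2.0227]
Step 53: x=[4.8662] v=[-1.9123]
Step 54: x=[4.7763] v=[-1.7978]
Step 55: x=[4.6923] v=[-1.6794]
Step 56: x=[4.6144] v=[-1.5573]
v[0] did not become non-negative within 56 steps; using fallback time=2.8000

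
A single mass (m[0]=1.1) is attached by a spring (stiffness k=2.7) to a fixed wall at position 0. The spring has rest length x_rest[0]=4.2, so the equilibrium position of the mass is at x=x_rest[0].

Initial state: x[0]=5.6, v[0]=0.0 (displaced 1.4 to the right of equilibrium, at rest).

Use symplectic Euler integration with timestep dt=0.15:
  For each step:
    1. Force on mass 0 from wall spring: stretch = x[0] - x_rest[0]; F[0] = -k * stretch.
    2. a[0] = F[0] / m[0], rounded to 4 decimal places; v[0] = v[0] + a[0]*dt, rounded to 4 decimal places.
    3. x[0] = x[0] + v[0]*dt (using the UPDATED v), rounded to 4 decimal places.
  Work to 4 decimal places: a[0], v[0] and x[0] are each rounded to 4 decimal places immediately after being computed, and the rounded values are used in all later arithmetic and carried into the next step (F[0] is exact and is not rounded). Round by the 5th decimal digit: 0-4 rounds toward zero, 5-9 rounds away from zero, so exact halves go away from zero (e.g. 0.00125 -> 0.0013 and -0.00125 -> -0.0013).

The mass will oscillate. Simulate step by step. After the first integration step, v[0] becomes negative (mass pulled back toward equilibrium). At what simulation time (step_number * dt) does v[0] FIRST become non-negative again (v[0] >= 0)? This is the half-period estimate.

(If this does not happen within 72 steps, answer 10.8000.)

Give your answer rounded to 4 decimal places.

Step 0: x=[5.6000] v=[0.0000]
Step 1: x=[5.5227] v=[-0.5155]
Step 2: x=[5.3723] v=[-1.0025]
Step 3: x=[5.1572] v=[-1.4341]
Step 4: x=[4.8892] v=[-1.7865]
Step 5: x=[4.5832] v=[-2.0403]
Step 6: x=[4.2560] v=[-2.1814]
Step 7: x=[3.9257] v=[-2.2020]
Step 8: x=[3.6106] v=[-2.1010]
Step 9: x=[3.3280] v=[-1.8840]
Step 10: x=[3.0936] v=[-1.5629]
Step 11: x=[2.9203] v=[-1.1555]
Step 12: x=[2.8177] v=[-0.6843]
Step 13: x=[2.7914] v=[-0.1754]
Step 14: x=[2.8429] v=[0.3432]
First v>=0 after going negative at step 14, time=2.1000

Answer: 2.1000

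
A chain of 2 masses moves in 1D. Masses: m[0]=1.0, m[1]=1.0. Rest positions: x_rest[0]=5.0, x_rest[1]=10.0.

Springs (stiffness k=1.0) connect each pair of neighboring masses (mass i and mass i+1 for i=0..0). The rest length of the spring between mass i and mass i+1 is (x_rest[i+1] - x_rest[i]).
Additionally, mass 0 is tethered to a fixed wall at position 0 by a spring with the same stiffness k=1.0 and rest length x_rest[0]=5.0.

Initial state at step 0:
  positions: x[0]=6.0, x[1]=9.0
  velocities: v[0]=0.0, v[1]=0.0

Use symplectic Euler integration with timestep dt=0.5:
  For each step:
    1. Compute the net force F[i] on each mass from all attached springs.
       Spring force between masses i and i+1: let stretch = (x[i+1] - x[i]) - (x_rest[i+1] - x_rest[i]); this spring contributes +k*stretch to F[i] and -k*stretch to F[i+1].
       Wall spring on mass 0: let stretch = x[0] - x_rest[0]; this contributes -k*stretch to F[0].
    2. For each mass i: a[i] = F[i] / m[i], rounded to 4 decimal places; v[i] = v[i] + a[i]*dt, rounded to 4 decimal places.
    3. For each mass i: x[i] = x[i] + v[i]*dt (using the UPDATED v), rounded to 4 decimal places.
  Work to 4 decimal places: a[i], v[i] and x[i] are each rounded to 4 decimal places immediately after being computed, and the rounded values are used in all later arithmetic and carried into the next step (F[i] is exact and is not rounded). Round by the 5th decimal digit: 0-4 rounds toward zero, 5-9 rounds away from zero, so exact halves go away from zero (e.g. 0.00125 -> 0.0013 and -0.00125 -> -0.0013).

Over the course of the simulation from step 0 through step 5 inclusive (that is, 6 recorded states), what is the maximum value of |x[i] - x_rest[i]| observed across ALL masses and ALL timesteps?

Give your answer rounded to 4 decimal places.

Step 0: x=[6.0000 9.0000] v=[0.0000 0.0000]
Step 1: x=[5.2500 9.5000] v=[-1.5000 1.0000]
Step 2: x=[4.2500 10.1875] v=[-2.0000 1.3750]
Step 3: x=[3.6719 10.6407] v=[-1.1563 0.9063]
Step 4: x=[3.9180 10.6017] v=[0.4922 -0.0781]
Step 5: x=[4.8556 10.1417] v=[1.8751 -0.9200]
Max displacement = 1.3281

Answer: 1.3281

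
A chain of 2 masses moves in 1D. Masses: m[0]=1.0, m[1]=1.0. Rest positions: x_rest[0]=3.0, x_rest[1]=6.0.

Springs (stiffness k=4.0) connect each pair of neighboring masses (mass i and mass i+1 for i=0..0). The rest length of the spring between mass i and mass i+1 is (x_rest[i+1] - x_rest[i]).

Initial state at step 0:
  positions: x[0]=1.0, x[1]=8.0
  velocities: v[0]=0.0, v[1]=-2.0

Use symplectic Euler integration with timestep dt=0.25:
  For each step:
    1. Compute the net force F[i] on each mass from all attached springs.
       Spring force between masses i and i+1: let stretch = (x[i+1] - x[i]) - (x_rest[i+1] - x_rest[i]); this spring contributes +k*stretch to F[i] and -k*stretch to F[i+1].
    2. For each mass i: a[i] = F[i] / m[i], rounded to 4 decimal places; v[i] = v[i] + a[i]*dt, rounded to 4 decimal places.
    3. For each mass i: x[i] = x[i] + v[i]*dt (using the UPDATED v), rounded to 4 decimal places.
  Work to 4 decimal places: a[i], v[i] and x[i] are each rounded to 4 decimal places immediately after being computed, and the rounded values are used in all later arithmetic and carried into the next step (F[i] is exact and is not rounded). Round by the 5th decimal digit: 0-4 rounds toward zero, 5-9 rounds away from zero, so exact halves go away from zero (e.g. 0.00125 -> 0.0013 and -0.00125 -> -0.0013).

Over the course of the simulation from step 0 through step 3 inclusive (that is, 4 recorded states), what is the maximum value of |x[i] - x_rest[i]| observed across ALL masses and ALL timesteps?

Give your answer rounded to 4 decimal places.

Step 0: x=[1.0000 8.0000] v=[0.0000 -2.0000]
Step 1: x=[2.0000 6.5000] v=[4.0000 -6.0000]
Step 2: x=[3.3750 4.6250] v=[5.5000 -7.5000]
Step 3: x=[4.3125 3.1875] v=[3.7500 -5.7500]
Max displacement = 2.8125

Answer: 2.8125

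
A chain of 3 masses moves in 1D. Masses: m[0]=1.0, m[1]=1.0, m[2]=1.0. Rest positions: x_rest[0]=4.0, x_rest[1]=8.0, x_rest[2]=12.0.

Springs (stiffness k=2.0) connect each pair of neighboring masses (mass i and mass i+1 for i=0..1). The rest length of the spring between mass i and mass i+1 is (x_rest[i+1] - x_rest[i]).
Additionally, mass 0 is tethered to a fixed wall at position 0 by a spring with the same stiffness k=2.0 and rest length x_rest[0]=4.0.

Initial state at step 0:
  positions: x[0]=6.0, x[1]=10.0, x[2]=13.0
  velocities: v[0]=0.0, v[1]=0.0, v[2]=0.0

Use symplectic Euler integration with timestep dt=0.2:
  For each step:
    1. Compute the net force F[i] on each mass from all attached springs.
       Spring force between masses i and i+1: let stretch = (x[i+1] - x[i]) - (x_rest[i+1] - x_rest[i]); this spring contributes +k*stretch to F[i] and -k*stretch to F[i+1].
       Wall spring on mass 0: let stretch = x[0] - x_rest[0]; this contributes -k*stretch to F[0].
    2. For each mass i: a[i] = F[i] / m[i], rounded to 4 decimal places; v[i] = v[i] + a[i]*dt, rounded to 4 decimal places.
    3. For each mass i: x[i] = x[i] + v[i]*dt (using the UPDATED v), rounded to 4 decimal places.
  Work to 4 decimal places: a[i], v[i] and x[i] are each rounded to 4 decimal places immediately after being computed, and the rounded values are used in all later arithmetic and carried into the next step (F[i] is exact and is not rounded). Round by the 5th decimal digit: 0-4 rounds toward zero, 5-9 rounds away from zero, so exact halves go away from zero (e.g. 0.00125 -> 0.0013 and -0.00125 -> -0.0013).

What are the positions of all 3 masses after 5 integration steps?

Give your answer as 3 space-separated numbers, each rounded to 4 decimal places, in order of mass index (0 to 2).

Answer: 4.2035 9.0097 13.7936

Derivation:
Step 0: x=[6.0000 10.0000 13.0000] v=[0.0000 0.0000 0.0000]
Step 1: x=[5.8400 9.9200 13.0800] v=[-0.8000 -0.4000 0.4000]
Step 2: x=[5.5392 9.7664 13.2272] v=[-1.5040 -0.7680 0.7360]
Step 3: x=[5.1334 9.5515 13.4175] v=[-2.0288 -1.0746 0.9517]
Step 4: x=[4.6704 9.2924 13.6186] v=[-2.3149 -1.2954 1.0053]
Step 5: x=[4.2035 9.0097 13.7936] v=[-2.3343 -1.4137 0.8748]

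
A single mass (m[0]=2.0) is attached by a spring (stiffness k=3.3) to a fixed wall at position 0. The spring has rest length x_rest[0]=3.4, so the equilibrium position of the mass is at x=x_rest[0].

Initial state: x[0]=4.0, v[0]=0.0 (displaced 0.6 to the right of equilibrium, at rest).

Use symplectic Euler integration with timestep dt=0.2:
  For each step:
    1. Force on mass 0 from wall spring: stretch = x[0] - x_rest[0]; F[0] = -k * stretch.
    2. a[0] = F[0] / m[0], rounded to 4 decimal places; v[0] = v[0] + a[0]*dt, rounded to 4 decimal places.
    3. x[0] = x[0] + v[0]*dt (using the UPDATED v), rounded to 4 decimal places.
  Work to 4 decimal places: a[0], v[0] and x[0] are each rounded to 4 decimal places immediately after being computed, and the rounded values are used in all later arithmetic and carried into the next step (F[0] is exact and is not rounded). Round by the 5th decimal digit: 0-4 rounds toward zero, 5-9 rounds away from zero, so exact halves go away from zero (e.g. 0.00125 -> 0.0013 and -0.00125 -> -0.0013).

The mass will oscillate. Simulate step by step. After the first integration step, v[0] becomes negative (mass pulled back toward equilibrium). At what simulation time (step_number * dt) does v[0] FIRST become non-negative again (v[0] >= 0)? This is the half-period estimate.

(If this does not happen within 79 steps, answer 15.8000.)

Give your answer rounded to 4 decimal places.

Answer: 2.6000

Derivation:
Step 0: x=[4.0000] v=[0.0000]
Step 1: x=[3.9604] v=[-0.1980]
Step 2: x=[3.8838] v=[-0.3829]
Step 3: x=[3.7753] v=[-0.5426]
Step 4: x=[3.6420] v=[-0.6664]
Step 5: x=[3.4927] v=[-0.7463]
Step 6: x=[3.3373] v=[-0.7769]
Step 7: x=[3.1861] v=[-0.7562]
Step 8: x=[3.0490] v=[-0.6856]
Step 9: x=[2.9350] v=[-0.5698]
Step 10: x=[2.8517] v=[-0.4163]
Step 11: x=[2.8046] v=[-0.2354]
Step 12: x=[2.7968] v=[-0.0389]
Step 13: x=[2.8288] v=[0.1602]
First v>=0 after going negative at step 13, time=2.6000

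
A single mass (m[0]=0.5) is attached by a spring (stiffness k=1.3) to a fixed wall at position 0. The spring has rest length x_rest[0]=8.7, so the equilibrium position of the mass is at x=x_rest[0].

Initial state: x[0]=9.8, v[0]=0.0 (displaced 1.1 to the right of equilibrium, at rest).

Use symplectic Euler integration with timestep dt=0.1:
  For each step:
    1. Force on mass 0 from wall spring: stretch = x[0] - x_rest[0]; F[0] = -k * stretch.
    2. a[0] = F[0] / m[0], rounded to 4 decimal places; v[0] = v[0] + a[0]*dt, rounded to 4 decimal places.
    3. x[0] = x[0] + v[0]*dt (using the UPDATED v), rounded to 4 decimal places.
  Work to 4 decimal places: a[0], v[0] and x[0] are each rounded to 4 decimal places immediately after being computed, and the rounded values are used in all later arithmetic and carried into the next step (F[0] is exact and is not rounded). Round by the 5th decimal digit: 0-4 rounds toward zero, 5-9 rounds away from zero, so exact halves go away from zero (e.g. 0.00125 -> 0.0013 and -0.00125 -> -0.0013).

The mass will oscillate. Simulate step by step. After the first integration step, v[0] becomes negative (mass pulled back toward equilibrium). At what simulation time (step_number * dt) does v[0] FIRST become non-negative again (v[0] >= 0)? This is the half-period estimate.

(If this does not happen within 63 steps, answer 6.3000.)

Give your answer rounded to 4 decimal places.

Answer: 2.0000

Derivation:
Step 0: x=[9.8000] v=[0.0000]
Step 1: x=[9.7714] v=[-0.2860]
Step 2: x=[9.7149] v=[-0.5646]
Step 3: x=[9.6321] v=[-0.8285]
Step 4: x=[9.5250] v=[-1.0709]
Step 5: x=[9.3965] v=[-1.2854]
Step 6: x=[9.2499] v=[-1.4665]
Step 7: x=[9.0890] v=[-1.6095]
Step 8: x=[8.9179] v=[-1.7106]
Step 9: x=[8.7412] v=[-1.7673]
Step 10: x=[8.5634] v=[-1.7780]
Step 11: x=[8.3892] v=[-1.7425]
Step 12: x=[8.2230] v=[-1.6617]
Step 13: x=[8.0692] v=[-1.5377]
Step 14: x=[7.9318] v=[-1.3737]
Step 15: x=[7.8144] v=[-1.1740]
Step 16: x=[7.7200] v=[-0.9437]
Step 17: x=[7.6511] v=[-0.6889]
Step 18: x=[7.6095] v=[-0.4162]
Step 19: x=[7.5962] v=[-0.1327]
Step 20: x=[7.6116] v=[0.1543]
First v>=0 after going negative at step 20, time=2.0000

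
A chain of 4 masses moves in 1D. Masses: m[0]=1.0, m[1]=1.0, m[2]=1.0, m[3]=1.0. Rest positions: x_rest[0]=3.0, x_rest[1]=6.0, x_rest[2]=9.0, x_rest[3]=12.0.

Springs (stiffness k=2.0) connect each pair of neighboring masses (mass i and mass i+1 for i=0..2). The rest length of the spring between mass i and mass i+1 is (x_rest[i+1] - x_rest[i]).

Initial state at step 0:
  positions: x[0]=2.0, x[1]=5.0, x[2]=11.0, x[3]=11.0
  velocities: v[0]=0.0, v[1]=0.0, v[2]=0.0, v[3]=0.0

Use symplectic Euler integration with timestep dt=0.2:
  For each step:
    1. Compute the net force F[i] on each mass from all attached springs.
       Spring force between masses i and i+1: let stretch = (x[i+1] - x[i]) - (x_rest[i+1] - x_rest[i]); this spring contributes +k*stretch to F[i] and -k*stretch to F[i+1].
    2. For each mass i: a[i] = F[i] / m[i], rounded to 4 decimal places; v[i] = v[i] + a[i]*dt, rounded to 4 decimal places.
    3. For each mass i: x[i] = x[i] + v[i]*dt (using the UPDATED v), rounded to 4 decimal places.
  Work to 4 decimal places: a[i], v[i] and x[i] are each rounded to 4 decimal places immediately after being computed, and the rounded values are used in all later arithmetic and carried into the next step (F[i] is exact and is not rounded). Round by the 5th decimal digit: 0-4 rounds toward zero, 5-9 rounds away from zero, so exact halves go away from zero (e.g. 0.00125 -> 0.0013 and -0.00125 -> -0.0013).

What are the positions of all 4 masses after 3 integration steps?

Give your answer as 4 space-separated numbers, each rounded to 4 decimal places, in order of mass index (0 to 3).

Answer: 2.0883 6.0790 8.6668 12.1658

Derivation:
Step 0: x=[2.0000 5.0000 11.0000 11.0000] v=[0.0000 0.0000 0.0000 0.0000]
Step 1: x=[2.0000 5.2400 10.5200 11.2400] v=[0.0000 1.2000 -2.4000 1.2000]
Step 2: x=[2.0192 5.6432 9.6752 11.6624] v=[0.0960 2.0160 -4.2240 2.1120]
Step 3: x=[2.0883 6.0790 8.6668 12.1658] v=[0.3456 2.1792 -5.0419 2.5171]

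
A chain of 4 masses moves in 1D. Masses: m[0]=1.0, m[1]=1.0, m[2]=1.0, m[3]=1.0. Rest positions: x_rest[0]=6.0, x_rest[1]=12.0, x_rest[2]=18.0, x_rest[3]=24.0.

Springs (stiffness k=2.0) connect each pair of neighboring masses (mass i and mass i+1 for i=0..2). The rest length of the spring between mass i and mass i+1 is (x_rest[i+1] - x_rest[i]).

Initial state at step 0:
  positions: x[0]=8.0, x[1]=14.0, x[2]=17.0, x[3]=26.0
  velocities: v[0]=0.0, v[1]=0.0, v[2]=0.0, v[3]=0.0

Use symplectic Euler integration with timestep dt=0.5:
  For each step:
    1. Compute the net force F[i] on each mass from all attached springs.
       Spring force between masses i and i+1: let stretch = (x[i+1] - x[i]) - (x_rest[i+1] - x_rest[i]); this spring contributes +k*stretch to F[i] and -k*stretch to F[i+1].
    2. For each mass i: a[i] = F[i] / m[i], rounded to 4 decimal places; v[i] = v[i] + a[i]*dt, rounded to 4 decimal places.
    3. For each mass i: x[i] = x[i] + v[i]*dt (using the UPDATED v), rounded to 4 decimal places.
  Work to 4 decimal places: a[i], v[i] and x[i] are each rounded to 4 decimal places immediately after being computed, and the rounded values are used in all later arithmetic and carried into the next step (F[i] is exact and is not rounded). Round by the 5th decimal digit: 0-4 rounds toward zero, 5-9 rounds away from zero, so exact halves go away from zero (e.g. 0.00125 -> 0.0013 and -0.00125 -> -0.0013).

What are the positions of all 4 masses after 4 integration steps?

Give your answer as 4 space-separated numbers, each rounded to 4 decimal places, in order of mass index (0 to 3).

Step 0: x=[8.0000 14.0000 17.0000 26.0000] v=[0.0000 0.0000 0.0000 0.0000]
Step 1: x=[8.0000 12.5000 20.0000 24.5000] v=[0.0000 -3.0000 6.0000 -3.0000]
Step 2: x=[7.2500 12.5000 21.5000 23.7500] v=[-1.5000 0.0000 3.0000 -1.5000]
Step 3: x=[6.1250 14.3750 19.6250 24.8750] v=[-2.2500 3.7500 -3.7500 2.2500]
Step 4: x=[6.1250 14.7500 17.7500 26.3750] v=[0.0000 0.7500 -3.7500 3.0000]

Answer: 6.1250 14.7500 17.7500 26.3750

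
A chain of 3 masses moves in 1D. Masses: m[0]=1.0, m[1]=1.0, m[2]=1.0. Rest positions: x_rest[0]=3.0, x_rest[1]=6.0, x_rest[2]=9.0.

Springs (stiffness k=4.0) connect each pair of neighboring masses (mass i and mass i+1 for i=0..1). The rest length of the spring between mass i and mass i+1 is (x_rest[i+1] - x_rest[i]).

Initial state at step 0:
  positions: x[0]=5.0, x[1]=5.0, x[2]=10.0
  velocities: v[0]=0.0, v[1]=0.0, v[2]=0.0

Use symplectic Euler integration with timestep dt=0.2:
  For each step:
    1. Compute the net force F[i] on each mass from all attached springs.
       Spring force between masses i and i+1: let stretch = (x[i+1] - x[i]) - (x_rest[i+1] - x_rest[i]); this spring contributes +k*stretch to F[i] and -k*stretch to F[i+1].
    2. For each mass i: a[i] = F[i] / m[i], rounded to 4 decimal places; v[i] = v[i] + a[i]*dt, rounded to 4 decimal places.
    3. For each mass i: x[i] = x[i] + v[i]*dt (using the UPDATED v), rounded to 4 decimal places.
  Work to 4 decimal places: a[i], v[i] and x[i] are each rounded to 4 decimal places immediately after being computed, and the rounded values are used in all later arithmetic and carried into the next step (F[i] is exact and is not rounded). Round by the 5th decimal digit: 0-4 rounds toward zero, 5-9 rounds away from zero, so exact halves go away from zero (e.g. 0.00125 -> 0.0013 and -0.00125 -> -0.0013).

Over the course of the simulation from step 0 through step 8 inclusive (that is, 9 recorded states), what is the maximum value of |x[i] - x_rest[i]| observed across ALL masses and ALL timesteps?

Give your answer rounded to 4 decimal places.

Step 0: x=[5.0000 5.0000 10.0000] v=[0.0000 0.0000 0.0000]
Step 1: x=[4.5200 5.8000 9.6800] v=[-2.4000 4.0000 -1.6000]
Step 2: x=[3.7648 7.0160 9.2192] v=[-3.7760 6.0800 -2.3040]
Step 3: x=[3.0498 8.0643 8.8859] v=[-3.5750 5.2416 -1.6666]
Step 4: x=[2.6571 8.4418 8.9011] v=[-1.9634 1.8873 0.0761]
Step 5: x=[2.7100 7.9672 9.3228] v=[0.2644 -2.3730 2.1087]
Step 6: x=[3.1240 6.8683 10.0076] v=[2.0702 -5.4943 3.4242]
Step 7: x=[3.6571 5.6726 10.6702] v=[2.6656 -5.9783 3.3128]
Step 8: x=[4.0327 4.9541 11.0131] v=[1.8780 -3.5926 1.7147]
Max displacement = 2.4418

Answer: 2.4418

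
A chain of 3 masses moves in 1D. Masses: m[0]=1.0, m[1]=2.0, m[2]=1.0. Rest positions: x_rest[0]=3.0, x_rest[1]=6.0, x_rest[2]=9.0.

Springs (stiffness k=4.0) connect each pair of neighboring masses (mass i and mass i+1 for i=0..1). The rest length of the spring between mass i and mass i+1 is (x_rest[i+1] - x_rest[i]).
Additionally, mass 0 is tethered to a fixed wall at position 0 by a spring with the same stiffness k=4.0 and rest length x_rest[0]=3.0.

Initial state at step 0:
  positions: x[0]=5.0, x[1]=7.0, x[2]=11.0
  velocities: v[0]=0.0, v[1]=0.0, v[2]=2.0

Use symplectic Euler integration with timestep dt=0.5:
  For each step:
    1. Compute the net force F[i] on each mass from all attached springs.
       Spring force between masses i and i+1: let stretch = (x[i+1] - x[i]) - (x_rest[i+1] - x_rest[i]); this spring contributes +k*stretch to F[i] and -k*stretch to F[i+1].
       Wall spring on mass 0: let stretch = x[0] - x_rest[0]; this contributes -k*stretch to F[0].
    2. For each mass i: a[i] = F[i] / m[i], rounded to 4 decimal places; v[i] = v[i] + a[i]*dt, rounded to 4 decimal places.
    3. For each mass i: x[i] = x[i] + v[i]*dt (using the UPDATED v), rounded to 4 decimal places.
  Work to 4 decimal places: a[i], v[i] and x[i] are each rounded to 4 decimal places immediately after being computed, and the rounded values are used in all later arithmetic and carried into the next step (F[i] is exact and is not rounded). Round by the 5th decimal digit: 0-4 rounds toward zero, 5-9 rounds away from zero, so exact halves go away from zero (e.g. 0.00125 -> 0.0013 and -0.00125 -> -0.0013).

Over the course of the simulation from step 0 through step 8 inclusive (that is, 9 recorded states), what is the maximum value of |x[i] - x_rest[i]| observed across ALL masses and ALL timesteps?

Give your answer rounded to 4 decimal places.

Step 0: x=[5.0000 7.0000 11.0000] v=[0.0000 0.0000 2.0000]
Step 1: x=[2.0000 8.0000 11.0000] v=[-6.0000 2.0000 0.0000]
Step 2: x=[3.0000 7.5000 11.0000] v=[2.0000 -1.0000 0.0000]
Step 3: x=[5.5000 6.5000 10.5000] v=[5.0000 -2.0000 -1.0000]
Step 4: x=[3.5000 7.0000 9.0000] v=[-4.0000 1.0000 -3.0000]
Step 5: x=[1.5000 6.7500 8.5000] v=[-4.0000 -0.5000 -1.0000]
Step 6: x=[3.2500 4.7500 9.2500] v=[3.5000 -4.0000 1.5000]
Step 7: x=[3.2500 4.2500 8.5000] v=[0.0000 -1.0000 -1.5000]
Step 8: x=[1.0000 5.3750 6.5000] v=[-4.5000 2.2500 -4.0000]
Max displacement = 2.5000

Answer: 2.5000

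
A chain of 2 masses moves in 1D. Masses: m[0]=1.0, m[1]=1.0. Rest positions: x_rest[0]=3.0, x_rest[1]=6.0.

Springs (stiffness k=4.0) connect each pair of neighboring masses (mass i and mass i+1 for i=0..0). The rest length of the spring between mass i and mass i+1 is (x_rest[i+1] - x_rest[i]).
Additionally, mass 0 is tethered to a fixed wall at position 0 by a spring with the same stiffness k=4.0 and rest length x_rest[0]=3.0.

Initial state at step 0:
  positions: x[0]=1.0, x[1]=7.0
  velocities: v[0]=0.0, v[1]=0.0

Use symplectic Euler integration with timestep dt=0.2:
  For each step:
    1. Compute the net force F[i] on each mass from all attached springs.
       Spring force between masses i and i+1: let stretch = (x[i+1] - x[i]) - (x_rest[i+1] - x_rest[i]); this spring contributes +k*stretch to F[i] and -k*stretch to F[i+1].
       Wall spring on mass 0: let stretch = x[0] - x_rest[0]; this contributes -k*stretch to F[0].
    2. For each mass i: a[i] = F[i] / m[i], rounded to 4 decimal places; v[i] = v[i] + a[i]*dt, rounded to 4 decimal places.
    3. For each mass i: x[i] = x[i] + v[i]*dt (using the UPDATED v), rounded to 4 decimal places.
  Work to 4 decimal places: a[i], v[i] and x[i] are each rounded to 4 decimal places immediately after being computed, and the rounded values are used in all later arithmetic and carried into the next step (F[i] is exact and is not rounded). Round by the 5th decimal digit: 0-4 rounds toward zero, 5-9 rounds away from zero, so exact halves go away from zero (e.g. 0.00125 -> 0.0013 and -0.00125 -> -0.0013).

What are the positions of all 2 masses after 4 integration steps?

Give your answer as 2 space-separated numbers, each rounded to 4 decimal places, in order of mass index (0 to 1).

Step 0: x=[1.0000 7.0000] v=[0.0000 0.0000]
Step 1: x=[1.8000 6.5200] v=[4.0000 -2.4000]
Step 2: x=[3.0672 5.7648] v=[6.3360 -3.7760]
Step 3: x=[4.2753 5.0580] v=[6.0403 -3.5341]
Step 4: x=[4.9245 4.7059] v=[3.2462 -1.7603]

Answer: 4.9245 4.7059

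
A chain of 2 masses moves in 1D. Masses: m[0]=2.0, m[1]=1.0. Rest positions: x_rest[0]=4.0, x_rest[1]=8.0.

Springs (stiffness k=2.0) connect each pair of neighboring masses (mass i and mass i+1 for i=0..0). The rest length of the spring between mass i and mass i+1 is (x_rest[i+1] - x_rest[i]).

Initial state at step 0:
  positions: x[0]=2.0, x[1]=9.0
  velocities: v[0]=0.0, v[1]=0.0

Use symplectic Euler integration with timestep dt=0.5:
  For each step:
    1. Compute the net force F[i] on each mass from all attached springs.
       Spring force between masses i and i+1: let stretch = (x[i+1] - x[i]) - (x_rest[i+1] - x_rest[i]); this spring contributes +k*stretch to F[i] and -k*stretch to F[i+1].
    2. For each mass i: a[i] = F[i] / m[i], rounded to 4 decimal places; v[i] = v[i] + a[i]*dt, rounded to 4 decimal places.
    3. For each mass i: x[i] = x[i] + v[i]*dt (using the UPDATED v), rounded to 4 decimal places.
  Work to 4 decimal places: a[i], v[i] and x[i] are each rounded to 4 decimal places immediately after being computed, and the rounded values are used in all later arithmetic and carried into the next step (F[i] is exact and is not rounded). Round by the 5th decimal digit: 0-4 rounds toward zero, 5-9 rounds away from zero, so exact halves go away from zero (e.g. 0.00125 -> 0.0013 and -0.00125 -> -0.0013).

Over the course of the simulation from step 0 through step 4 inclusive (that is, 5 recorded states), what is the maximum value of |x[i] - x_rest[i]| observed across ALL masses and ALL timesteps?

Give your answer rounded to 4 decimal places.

Step 0: x=[2.0000 9.0000] v=[0.0000 0.0000]
Step 1: x=[2.7500 7.5000] v=[1.5000 -3.0000]
Step 2: x=[3.6875 5.6250] v=[1.8750 -3.7500]
Step 3: x=[4.1094 4.7813] v=[0.8438 -1.6875]
Step 4: x=[3.6993 5.6016] v=[-0.8203 1.6406]
Max displacement = 3.2187

Answer: 3.2187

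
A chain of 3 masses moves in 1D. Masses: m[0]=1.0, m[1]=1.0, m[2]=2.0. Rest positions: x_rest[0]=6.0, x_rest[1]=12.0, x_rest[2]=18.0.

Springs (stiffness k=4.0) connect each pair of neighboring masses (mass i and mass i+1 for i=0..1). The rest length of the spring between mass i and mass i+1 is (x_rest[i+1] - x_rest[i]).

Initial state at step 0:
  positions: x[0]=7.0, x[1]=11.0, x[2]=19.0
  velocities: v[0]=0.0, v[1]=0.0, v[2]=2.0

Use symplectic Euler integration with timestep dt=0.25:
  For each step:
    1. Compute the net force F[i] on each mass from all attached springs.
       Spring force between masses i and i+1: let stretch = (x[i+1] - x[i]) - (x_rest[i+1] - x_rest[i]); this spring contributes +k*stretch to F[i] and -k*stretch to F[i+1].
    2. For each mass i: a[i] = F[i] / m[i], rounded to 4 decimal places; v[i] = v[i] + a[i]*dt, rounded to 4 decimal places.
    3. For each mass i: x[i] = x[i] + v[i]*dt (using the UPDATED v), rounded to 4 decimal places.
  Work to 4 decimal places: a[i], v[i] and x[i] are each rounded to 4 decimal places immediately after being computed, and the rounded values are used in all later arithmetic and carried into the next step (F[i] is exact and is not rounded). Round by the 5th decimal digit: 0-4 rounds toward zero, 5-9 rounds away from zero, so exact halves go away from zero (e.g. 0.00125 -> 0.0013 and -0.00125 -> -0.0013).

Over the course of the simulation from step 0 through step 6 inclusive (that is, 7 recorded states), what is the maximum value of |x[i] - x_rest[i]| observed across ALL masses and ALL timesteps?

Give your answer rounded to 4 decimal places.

Answer: 2.5264

Derivation:
Step 0: x=[7.0000 11.0000 19.0000] v=[0.0000 0.0000 2.0000]
Step 1: x=[6.5000 12.0000 19.2500] v=[-2.0000 4.0000 1.0000]
Step 2: x=[5.8750 13.4375 19.3438] v=[-2.5000 5.7500 0.3750]
Step 3: x=[5.6406 14.4610 19.4493] v=[-0.9375 4.0938 0.4219]
Step 4: x=[6.1113 14.5264 19.6813] v=[1.8829 0.2617 0.9278]
Step 5: x=[7.1858 13.7768 20.0189] v=[4.2980 -2.9985 1.3504]
Step 6: x=[8.4081 12.9400 20.3263] v=[4.8890 -3.3474 1.2294]
Max displacement = 2.5264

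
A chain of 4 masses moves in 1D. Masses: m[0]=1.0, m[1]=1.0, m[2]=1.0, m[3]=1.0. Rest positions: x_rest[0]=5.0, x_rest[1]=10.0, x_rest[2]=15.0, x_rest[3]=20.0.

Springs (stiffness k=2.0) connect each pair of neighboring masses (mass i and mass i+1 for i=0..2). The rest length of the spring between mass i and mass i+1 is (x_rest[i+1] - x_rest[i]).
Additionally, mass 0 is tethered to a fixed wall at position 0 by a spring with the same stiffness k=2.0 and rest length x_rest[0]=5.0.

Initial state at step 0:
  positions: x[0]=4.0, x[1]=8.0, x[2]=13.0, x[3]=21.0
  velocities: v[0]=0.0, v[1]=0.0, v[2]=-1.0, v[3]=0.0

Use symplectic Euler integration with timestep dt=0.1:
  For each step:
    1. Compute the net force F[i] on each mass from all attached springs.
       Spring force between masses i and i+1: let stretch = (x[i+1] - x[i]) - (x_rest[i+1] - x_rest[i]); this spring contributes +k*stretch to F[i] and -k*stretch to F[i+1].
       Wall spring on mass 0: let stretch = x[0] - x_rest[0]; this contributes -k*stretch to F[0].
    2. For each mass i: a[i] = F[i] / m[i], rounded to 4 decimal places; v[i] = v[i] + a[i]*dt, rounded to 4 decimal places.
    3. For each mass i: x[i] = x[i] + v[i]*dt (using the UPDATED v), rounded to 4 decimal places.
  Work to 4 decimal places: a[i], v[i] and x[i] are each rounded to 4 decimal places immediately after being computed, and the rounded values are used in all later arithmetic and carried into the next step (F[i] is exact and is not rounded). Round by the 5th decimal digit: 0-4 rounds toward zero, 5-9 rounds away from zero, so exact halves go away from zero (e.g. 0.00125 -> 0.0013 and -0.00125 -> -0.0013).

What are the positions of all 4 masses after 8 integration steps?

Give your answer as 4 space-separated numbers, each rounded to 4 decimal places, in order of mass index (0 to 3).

Step 0: x=[4.0000 8.0000 13.0000 21.0000] v=[0.0000 0.0000 -1.0000 0.0000]
Step 1: x=[4.0000 8.0200 12.9600 20.9400] v=[0.0000 0.2000 -0.4000 -0.6000]
Step 2: x=[4.0004 8.0584 12.9808 20.8204] v=[0.0040 0.3840 0.2080 -1.1960]
Step 3: x=[4.0020 8.1141 13.0599 20.6440] v=[0.0155 0.5569 0.7914 -1.7639]
Step 4: x=[4.0058 8.1865 13.1918 20.4159] v=[0.0375 0.7236 1.3191 -2.2807]
Step 5: x=[4.0131 8.2754 13.3681 20.1434] v=[0.0725 0.8885 1.7629 -2.7255]
Step 6: x=[4.0253 8.3809 13.5780 19.8353] v=[0.1223 1.0546 2.0994 -3.0806]
Step 7: x=[4.0441 8.5032 13.8091 19.5021] v=[0.1884 1.2229 2.3114 -3.3321]
Step 8: x=[4.0712 8.6424 14.0480 19.1550] v=[0.2714 1.3923 2.3888 -3.4707]

Answer: 4.0712 8.6424 14.0480 19.1550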